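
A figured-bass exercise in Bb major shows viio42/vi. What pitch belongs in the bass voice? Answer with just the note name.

Eb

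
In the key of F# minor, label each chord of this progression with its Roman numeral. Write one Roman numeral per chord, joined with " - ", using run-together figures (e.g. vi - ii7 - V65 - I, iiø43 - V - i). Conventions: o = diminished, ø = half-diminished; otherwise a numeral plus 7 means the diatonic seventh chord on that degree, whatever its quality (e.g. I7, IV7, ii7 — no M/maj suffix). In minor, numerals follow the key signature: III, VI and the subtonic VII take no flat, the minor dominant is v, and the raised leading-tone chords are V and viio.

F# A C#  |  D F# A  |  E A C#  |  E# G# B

i - VI - III64 - viio

F#-A-C#: root F# is the tonic; minor triad there is i.
D-F#-A: root D is the submediant; major triad there is VI.
E-A-C# has root A, degree 3 in F# minor, so III64.
E#-G#-B: diminished triad on E# = scale degree 7 → viio.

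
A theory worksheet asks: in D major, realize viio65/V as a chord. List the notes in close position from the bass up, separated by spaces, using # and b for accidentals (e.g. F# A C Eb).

B D F G#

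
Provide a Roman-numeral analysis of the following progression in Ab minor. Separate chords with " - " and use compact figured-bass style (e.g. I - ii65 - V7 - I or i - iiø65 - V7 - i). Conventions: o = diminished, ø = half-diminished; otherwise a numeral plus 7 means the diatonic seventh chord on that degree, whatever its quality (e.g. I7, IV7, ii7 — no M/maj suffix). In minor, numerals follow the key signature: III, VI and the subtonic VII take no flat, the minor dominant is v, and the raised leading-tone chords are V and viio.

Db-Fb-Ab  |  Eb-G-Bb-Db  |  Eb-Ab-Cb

iv - V7 - i64

Db-Fb-Ab: minor triad on Db = scale degree 4 → iv.
Eb-G-Bb-Db: root Eb is the dominant; dominant seventh chord there is V7.
Eb-Ab-Cb has root Ab, degree 1 in Ab minor, so i64.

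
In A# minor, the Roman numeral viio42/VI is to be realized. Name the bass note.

D

The applied chord viio42/VI is rooted on E#: E#-G#-B-D.
The figure 42 means third inversion — the seventh is in the bass.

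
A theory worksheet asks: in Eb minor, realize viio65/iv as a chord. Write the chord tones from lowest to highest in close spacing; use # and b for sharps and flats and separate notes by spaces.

Bb Db Fb G

viio65/iv is a secondary leading-tone chord. The target iv is Ab in Eb minor; the applied chord is rooted a semitone below, on G.
Building a fully diminished seventh chord on G gives G-Bb-Db-Fb.
With the 65 figure the chord is in first inversion; from the bass Bb upward in close position it reads Bb-Db-Fb-G.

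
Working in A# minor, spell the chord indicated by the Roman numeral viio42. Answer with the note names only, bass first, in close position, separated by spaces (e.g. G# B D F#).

In A# minor, the leading-tone chord is built on the raised seventh degree, G##.
That chord is spelled G##-B#-D#-F#.
With the 42 figure the chord is in third inversion; from the bass F# upward in close position it reads F#-G##-B#-D#.

F# G## B# D#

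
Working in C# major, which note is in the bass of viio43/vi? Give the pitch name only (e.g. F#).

D#

The applied chord viio43/vi is rooted on G##: G##-B#-D#-F#.
The figure 43 means second inversion — the fifth is in the bass.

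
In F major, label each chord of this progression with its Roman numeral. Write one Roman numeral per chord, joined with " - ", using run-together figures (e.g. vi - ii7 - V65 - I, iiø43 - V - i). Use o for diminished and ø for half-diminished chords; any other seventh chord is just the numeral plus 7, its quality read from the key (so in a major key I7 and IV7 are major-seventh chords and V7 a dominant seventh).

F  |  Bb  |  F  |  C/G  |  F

F: major triad on F = scale degree 1 → I.
Bb: root Bb is the subdominant; major triad there is IV.
F: major triad on F = scale degree 1 → I.
C/G has root C, degree 5 in F major, so V64.
F has root F, degree 1 in F major, so I.

I - IV - I - V64 - I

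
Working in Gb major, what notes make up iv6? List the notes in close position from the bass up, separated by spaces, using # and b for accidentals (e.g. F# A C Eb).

Ebb Gb Cb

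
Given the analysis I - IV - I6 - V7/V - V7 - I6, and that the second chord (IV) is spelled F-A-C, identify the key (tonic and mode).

IV is given as F-A-C — a major triad with root F.
IV on F implies F is the subdominant; that puts the tonic at C, and the uppercase numeral fits major mode.

C major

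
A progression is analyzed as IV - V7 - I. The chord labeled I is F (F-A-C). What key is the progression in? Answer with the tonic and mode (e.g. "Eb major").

F major

I is given as F-A-C — a major triad with root F.
If F is scale degree 1 and the mode makes that degree carry a major triad, the tonic is F and the mode is major.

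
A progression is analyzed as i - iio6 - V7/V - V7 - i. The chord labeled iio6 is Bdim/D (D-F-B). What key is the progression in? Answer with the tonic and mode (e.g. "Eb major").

iio6 is given as D-F-B — a diminished triad with root B.
iio6 on B implies B is the supertonic; that puts the tonic at A, and the lowercase numeral fits minor mode.

A minor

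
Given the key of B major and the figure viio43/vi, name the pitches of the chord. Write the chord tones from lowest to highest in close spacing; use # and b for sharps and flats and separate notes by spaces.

C# E F## A#

viio43/vi is a secondary leading-tone chord. The target vi is G# in B major; the applied chord is rooted a semitone below, on F##.
Building a fully diminished seventh chord on F## gives F##-A#-C#-E.
The figured bass 43 indicates second inversion, placing the fifth (C#) in the bass: C#-E-F##-A#.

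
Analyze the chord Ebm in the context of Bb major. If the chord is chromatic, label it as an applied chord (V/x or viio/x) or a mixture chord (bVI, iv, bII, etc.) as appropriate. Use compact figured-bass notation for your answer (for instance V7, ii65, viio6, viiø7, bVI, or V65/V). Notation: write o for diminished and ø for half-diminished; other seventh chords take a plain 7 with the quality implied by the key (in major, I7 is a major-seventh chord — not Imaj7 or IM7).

The pitches Eb-Gb-Bb form a minor triad rooted on Eb.
Eb is the fourth degree of Bb major. This is the minor subdominant, borrowed from the parallel minor.

iv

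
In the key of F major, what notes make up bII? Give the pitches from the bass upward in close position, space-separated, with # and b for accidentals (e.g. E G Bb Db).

Gb Bb Db

bII is the Neapolitan chord — a major triad on the lowered second degree. In F major that root is Gb.
So the chord is Gb-Bb-Db.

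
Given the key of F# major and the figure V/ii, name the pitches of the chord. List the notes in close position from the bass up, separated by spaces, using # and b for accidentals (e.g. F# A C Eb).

V/ii is a secondary dominant — the dominant triad of ii. ii in F# major is G#, so the applied chord's root is D#, a perfect fifth above.
Building a major triad on D# gives D#-F##-A#.

D# F## A#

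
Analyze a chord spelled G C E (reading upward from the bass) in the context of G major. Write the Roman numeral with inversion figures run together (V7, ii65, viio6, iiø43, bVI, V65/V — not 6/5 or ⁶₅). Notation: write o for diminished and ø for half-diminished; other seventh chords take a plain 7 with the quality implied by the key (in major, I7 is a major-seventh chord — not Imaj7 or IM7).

IV64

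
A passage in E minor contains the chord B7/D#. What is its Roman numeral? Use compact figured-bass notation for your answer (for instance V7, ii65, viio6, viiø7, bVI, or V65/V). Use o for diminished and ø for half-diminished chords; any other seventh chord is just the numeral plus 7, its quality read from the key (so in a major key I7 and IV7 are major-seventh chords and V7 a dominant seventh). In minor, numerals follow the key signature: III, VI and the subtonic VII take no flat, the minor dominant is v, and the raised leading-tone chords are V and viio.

V65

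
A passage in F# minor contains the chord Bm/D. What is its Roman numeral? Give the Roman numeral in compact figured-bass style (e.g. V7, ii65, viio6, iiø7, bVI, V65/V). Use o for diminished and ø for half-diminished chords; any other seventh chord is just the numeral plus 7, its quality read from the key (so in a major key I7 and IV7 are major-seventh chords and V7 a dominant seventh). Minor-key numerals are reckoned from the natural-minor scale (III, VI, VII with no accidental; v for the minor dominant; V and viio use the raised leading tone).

The pitches B-D-F# form a minor triad rooted on B.
In F# minor, B is the subdominant; the diatonic minor triad there is iv.
With D in the bass the chord is in first inversion, so the figured bass is 6.

iv6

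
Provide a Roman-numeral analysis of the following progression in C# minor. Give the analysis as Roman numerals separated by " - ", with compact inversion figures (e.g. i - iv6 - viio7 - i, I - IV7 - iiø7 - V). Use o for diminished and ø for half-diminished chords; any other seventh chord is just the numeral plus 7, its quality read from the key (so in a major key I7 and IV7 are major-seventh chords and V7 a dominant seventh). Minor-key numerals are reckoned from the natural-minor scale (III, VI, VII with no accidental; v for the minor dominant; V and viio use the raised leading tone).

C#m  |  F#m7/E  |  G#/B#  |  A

i - iv42 - V6 - VI

C#m: root C# is the tonic; minor triad there is i.
F#m7/E: minor seventh chord on F# = scale degree 4 → iv42.
G#/B#: root G# is the dominant; major triad there is V6.
A: major triad on A = scale degree 6 → VI.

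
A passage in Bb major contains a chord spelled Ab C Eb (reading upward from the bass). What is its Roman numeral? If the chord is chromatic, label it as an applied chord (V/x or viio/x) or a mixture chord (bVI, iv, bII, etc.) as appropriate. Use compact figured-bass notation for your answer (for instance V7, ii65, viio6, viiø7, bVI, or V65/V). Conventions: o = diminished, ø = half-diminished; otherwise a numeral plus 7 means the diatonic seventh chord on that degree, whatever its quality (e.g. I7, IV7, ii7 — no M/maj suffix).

bVII

Stacked in thirds the chord is Ab-C-Eb: a major triad on Ab.
Ab is the lowered seventh degree of Bb major (diatonic 7 would be A). This is a major triad on the lowered seventh degree (the subtonic), borrowed from the parallel minor.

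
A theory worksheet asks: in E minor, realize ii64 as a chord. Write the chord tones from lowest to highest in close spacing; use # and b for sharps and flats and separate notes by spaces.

C# F# A

ii64 is the minor supertonic, borrowed from the parallel major (the Dorian ii). In E minor that root is F#.
So the chord is F#-A-C#.
The figured bass 64 indicates second inversion, placing the fifth (C#) in the bass: C#-F#-A.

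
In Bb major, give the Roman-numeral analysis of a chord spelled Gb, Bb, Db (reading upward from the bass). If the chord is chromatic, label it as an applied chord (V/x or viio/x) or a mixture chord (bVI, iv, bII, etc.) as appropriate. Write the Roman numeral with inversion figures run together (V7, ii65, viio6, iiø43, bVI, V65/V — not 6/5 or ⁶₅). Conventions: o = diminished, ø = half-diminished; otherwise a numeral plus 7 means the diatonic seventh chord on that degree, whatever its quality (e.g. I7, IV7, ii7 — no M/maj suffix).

bVI

Stacked in thirds the chord is Gb-Bb-Db: a major triad on Gb.
Gb is the lowered sixth degree of Bb major (diatonic 6 would be G). This is a major triad on the lowered sixth degree, borrowed from the parallel minor.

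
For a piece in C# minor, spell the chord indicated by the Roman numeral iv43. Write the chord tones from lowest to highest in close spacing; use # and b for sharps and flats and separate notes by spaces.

In C# minor, the fourth degree is F#, and the diatonic chord built there is a minor seventh chord.
That chord is spelled F#-A-C#-E.
With the 43 figure the chord is in second inversion; from the bass C# upward in close position it reads C#-E-F#-A.

C# E F# A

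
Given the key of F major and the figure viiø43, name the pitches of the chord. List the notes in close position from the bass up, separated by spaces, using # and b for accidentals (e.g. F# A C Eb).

Bb D E G

In F major, scale degree 7 is E, and the diatonic chord built there is a half-diminished seventh chord.
Stacking thirds from E gives E-G-Bb-D.
With the 43 figure the chord is in second inversion; from the bass Bb upward in close position it reads Bb-D-E-G.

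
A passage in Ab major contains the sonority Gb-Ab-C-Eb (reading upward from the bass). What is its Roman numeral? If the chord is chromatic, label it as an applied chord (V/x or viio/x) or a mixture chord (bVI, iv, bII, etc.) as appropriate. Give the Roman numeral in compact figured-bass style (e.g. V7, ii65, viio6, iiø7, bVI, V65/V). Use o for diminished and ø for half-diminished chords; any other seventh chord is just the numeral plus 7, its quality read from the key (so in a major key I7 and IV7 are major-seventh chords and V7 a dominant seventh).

Stacked in thirds the chord is Ab-C-Eb-Gb: a dominant seventh chord on Ab.
Ab is not a diatonic chord root with this quality in Ab major, but it lies a perfect fifth above Db (IV), so the chord functions as an applied dominant of IV.
With Gb in the bass the chord is in third inversion, so the figured bass is 42.

V42/IV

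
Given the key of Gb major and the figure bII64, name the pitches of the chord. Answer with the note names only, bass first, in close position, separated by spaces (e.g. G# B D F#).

Ebb Abb Cb

Scale degree 2 in Gb major is Ab; lowering it a half step gives Abb. bII64 is the Neapolitan chord — a major triad on the lowered second degree.
So the chord is Abb-Cb-Ebb.
With the 64 figure the chord is in second inversion; from the bass Ebb upward in close position it reads Ebb-Abb-Cb.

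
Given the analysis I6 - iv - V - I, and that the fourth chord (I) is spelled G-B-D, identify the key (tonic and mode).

The anchor chord is a major triad on G, labeled I.
If G is scale degree 1 and the mode makes that degree carry a major triad, the tonic is G and the mode is major.

G major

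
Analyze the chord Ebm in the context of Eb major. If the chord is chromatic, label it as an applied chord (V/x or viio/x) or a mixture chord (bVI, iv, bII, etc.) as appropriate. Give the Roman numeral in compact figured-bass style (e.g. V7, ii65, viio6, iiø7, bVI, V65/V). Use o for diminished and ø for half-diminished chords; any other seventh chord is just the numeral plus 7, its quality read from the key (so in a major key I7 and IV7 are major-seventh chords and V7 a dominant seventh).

i

The pitches Eb-Gb-Bb form a minor triad rooted on Eb.
Eb is the first degree of Eb major. This is the minor tonic, borrowed from the parallel minor.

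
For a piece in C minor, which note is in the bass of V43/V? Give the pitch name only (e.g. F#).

A

The applied chord V43/V is rooted on D: D-F#-A-C.
The figure 43 means second inversion — the fifth is in the bass.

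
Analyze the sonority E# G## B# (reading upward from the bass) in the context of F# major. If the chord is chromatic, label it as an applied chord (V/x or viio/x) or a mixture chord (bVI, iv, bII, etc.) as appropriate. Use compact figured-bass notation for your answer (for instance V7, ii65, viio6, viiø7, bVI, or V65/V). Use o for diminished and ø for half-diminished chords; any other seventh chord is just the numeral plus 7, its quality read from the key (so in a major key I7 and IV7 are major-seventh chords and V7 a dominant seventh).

V/iii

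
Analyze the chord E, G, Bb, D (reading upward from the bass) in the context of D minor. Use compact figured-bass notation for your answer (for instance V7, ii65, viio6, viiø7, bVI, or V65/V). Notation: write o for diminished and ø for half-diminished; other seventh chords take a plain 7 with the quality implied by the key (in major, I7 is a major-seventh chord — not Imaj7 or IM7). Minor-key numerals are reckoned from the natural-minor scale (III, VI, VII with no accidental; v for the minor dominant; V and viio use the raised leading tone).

iiø7

The pitches E-G-Bb-D form a half-diminished seventh chord rooted on E.
In D minor, E is the supertonic; the diatonic half-diminished seventh chord there is iiø7.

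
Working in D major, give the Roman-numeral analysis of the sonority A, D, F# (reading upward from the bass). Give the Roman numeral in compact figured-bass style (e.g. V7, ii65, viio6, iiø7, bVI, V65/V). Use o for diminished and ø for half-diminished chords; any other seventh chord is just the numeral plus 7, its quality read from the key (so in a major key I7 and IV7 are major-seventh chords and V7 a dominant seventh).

I64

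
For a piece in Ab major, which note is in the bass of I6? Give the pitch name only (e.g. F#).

C

I in Ab major has root Ab; the chord is Ab-C-Eb.
The figure 6 means first inversion — the third is in the bass.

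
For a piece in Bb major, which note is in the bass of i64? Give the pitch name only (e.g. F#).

i in Bb major has root Bb; the chord is Bb-Db-F.
The figure 64 means second inversion — the fifth is in the bass.

F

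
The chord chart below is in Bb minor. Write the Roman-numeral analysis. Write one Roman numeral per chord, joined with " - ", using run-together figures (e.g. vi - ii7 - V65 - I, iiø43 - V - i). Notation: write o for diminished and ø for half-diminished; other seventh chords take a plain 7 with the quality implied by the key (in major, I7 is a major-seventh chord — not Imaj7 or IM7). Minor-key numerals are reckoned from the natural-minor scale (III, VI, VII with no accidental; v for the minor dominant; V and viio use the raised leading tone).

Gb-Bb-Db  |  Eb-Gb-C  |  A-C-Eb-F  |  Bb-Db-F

VI - iio6 - V65 - i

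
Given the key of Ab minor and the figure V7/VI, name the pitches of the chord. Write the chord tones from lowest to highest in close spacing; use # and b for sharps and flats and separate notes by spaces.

Cb Eb Gb Bbb

The slash means an applied dominant: we want the dominant of VI. In Ab minor, VI is Fb major, and its dominant is built on Cb.
Building a dominant seventh chord on Cb gives Cb-Eb-Gb-Bbb.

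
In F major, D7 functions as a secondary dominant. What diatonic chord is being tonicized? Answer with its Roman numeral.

ii

The chord is a dominant seventh chord on D.
A dominant resolves down a perfect fifth: D → G. In F major, G is scale degree 2, i.e. ii.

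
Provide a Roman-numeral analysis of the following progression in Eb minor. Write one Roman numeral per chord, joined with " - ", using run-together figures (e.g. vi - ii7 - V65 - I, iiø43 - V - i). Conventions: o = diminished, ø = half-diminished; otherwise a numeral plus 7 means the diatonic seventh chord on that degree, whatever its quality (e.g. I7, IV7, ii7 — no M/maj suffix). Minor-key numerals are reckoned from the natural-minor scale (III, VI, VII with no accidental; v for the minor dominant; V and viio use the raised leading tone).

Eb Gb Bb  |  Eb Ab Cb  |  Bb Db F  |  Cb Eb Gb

Eb-Gb-Bb has root Eb, degree 1 in Eb minor, so i.
Eb-Ab-Cb: root Ab is the subdominant; minor triad there is iv64.
Bb-Db-F: minor triad on Bb = scale degree 5 → v.
Cb-Eb-Gb: major triad on Cb = scale degree 6 → VI.

i - iv64 - v - VI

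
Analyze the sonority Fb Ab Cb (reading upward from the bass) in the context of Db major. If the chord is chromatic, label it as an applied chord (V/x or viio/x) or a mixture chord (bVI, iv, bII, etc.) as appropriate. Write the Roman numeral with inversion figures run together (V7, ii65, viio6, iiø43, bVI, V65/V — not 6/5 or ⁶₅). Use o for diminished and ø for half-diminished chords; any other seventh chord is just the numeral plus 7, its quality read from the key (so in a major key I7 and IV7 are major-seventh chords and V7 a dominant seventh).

bIII

Stacked in thirds the chord is Fb-Ab-Cb: a major triad on Fb.
Fb is the lowered third degree of Db major (diatonic 3 would be F). This is a major triad on the lowered third degree, borrowed from the parallel minor.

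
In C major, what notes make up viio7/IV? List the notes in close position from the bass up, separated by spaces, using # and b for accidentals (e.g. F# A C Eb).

E G Bb Db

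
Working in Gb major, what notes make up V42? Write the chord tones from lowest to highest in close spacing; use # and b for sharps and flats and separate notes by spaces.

In Gb major, scale degree 5 is Db, and the diatonic chord built there is a dominant seventh chord.
That chord is spelled Db-F-Ab-Cb.
The figured bass 42 indicates third inversion, placing the seventh (Cb) in the bass: Cb-Db-F-Ab.

Cb Db F Ab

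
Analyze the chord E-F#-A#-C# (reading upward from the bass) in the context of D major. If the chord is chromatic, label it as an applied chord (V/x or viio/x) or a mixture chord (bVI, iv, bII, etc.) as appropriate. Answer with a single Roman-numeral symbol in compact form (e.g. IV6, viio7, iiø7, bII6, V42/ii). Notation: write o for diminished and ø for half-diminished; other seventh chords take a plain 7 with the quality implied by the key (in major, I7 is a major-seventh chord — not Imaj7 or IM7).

Stacked in thirds the chord is F#-A#-C#-E: a dominant seventh chord on F#.
F# is not a diatonic chord root with this quality in D major, but it lies a perfect fifth above B (vi), so the chord functions as an applied dominant of vi.
With E in the bass the chord is in third inversion, so the figured bass is 42.

V42/vi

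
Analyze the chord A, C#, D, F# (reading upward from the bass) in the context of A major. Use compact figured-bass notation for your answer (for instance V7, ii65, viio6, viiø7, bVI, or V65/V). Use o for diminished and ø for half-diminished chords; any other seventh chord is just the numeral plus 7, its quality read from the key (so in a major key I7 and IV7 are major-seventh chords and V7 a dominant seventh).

Stacked in thirds the chord is D-F#-A-C#: a major seventh chord on D.
D is scale degree 4 in A major, and a major seventh chord on that degree is written IV7.
With A in the bass the chord is in second inversion, so the figured bass is 43.

IV43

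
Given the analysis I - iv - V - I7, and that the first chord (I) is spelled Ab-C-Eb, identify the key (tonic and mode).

I is given as Ab-C-Eb — a major triad with root Ab.
If Ab is scale degree 1 and the mode makes that degree carry a major triad, the tonic is Ab and the mode is major.

Ab major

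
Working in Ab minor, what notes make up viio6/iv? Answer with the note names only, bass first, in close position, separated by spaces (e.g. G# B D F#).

The slash marks an applied leading-tone chord: viio of iv. In Ab minor, iv is Db, so the leading tone to it is C, a half step below.
Building a diminished triad on C gives C-Eb-Gb.
The figured bass 6 indicates first inversion, placing the third (Eb) in the bass: Eb-Gb-C.

Eb Gb C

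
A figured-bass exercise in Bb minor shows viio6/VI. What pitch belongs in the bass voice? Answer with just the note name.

The applied chord viio6/VI is rooted on F: F-Ab-Cb.
The figure 6 means first inversion — the third is in the bass.

Ab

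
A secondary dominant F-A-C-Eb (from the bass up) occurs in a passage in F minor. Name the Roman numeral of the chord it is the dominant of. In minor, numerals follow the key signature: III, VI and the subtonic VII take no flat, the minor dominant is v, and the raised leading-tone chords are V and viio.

iv

The chord is a dominant seventh chord on F.
A dominant resolves down a perfect fifth: F → Bb. In F minor, Bb is scale degree 4, i.e. iv.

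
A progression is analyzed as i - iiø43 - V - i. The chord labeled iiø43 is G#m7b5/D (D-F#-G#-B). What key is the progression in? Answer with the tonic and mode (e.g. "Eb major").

iiø43 is given as D-F#-G#-B — a half-diminished seventh chord with root G#.
If G# is scale degree 2 and the mode makes that degree carry a half-diminished seventh chord, the tonic is F# and the mode is minor.

F# minor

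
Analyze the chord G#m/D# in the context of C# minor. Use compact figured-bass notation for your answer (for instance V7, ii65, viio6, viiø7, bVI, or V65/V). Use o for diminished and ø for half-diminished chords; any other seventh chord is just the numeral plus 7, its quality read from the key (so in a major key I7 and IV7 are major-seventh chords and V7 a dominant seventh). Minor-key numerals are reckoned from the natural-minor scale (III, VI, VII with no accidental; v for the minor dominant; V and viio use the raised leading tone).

v64

The pitches G#-B-D# form a minor triad rooted on G#.
In C# minor, G# is the dominant; the diatonic minor triad there is v.
With D# in the bass the chord is in second inversion, so the figured bass is 64.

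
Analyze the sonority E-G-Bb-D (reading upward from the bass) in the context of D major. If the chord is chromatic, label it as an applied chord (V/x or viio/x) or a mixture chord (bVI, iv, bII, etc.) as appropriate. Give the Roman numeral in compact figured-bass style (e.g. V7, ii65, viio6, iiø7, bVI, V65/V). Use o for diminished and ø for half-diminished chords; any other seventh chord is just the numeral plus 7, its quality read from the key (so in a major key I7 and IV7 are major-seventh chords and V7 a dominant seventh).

iiø7

The pitches E-G-Bb-D form a half-diminished seventh chord rooted on E.
E is the second degree of D major. This is the half-diminished supertonic seventh, borrowed from the parallel minor.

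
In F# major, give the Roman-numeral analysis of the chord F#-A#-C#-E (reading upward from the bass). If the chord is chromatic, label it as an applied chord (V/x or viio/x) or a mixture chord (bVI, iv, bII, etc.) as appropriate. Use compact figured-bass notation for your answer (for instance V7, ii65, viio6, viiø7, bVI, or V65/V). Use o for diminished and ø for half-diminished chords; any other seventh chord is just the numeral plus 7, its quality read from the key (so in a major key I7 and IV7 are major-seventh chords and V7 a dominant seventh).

Stacked in thirds the chord is F#-A#-C#-E: a dominant seventh chord on F#.
F# is not a diatonic chord root with this quality in F# major, but it lies a perfect fifth above B (IV), so the chord functions as an applied dominant of IV.

V7/IV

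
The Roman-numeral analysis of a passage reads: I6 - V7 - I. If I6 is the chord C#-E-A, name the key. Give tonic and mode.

The chord A/C# is a major triad rooted on A; its label is I6.
If A is scale degree 1 and the mode makes that degree carry a major triad, the tonic is A and the mode is major.

A major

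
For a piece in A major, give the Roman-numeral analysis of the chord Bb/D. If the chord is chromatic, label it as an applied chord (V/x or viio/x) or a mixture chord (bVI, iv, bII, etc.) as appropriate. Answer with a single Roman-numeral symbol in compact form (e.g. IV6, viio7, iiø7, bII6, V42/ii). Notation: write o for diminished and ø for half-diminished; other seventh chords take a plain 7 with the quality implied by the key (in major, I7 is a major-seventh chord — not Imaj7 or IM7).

bII6

Stacked in thirds the chord is Bb-D-F: a major triad on Bb.
Bb is the lowered second degree of A major (diatonic 2 would be B). This is the Neapolitan sixth — a major triad on the lowered second degree, here in its customary first inversion.
With D in the bass the chord is in first inversion, so the figured bass is 6.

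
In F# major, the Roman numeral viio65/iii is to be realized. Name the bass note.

B#

The applied chord viio65/iii is rooted on G##: G##-B#-D#-F#.
The figure 65 means first inversion — the third is in the bass.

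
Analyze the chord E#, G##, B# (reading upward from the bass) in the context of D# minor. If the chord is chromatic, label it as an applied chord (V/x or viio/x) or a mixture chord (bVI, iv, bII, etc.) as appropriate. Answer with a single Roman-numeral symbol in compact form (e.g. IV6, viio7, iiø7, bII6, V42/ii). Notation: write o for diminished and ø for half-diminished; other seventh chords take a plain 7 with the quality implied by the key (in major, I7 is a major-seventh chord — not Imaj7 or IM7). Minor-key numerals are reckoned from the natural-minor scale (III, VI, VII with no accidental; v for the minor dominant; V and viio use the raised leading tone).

V/V

Stacked in thirds the chord is E#-G##-B#: a major triad on E#.
E# is not a diatonic chord root with this quality in D# minor, but it lies a perfect fifth above A# (V), so the chord functions as an applied dominant of V.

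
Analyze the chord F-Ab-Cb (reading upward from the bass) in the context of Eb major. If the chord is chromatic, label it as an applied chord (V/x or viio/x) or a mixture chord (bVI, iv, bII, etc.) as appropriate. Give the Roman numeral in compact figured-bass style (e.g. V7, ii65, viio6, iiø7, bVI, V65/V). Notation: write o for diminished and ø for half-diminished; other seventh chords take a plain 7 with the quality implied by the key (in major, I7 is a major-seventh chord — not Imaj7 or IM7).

The pitches F-Ab-Cb form a diminished triad rooted on F.
F is the second degree of Eb major. This is the diminished supertonic triad, borrowed from the parallel minor.

iio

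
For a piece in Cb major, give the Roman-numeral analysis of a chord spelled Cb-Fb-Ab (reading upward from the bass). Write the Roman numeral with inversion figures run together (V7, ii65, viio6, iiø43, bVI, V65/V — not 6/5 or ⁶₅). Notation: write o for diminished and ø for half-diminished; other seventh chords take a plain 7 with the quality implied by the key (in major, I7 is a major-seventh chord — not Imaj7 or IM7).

The pitches Fb-Ab-Cb form a major triad rooted on Fb.
In Cb major, Fb is the subdominant; the diatonic major triad there is IV.
With Cb in the bass the chord is in second inversion, so the figured bass is 64.

IV64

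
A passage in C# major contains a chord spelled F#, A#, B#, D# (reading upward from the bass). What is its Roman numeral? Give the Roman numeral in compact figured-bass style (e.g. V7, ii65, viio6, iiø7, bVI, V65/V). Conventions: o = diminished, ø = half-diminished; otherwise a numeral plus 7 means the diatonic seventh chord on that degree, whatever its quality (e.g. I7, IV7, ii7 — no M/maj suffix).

viiø43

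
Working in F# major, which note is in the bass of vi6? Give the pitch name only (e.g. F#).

F#

vi in F# major has root D#; the chord is D#-F#-A#.
The figure 6 means first inversion — the third is in the bass.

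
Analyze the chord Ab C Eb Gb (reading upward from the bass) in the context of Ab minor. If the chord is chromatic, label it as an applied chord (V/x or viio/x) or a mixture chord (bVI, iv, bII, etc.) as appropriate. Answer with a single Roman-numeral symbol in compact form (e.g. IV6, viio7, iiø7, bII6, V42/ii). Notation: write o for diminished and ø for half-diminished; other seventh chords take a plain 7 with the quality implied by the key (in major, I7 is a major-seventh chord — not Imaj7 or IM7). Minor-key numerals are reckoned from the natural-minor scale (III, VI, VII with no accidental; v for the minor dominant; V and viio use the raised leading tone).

V7/iv

Stacked in thirds the chord is Ab-C-Eb-Gb: a dominant seventh chord on Ab.
Ab is not a diatonic chord root with this quality in Ab minor, but it lies a perfect fifth above Db (iv), so the chord functions as an applied dominant of iv.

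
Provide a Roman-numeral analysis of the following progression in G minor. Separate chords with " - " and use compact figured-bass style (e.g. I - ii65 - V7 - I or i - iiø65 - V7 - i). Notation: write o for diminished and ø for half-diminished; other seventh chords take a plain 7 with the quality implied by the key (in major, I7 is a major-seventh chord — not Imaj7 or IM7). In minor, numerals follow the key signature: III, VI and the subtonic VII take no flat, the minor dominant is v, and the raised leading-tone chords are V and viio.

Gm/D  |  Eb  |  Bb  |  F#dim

Gm/D: root G is the tonic; minor triad there is i64.
Eb: root Eb is the submediant; major triad there is VI.
Bb: root Bb is the mediant; major triad there is III.
F#dim has root F#, degree 7 in G minor, so viio.

i64 - VI - III - viio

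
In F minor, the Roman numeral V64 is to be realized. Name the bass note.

G

V in F minor has root C; the chord is C-E-G.
The figure 64 means second inversion — the fifth is in the bass.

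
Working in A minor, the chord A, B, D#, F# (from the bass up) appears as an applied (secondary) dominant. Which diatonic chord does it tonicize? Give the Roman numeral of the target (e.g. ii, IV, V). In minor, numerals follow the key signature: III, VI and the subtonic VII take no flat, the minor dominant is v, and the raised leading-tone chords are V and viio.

V

The chord is a dominant seventh chord on B.
A dominant resolves down a perfect fifth: B → E. In A minor, E is scale degree 5, i.e. V.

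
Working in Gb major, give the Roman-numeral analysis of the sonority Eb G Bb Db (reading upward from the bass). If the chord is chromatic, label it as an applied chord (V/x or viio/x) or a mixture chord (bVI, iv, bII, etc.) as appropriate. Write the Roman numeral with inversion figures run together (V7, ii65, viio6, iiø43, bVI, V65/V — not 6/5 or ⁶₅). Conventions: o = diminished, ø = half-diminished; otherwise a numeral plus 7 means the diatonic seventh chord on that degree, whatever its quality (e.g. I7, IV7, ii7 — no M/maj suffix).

V7/ii

The pitches Eb-G-Bb-Db form a dominant seventh chord rooted on Eb.
Eb is not a diatonic chord root with this quality in Gb major, but it lies a perfect fifth above Ab (ii), so the chord functions as an applied dominant of ii.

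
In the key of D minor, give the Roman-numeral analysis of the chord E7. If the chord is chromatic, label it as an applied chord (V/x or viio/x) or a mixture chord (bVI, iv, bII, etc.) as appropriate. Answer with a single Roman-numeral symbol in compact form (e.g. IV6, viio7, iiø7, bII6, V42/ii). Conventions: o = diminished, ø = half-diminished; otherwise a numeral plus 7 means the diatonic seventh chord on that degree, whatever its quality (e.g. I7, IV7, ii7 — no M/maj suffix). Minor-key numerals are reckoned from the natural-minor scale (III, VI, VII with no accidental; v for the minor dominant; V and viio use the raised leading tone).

The pitches E-G#-B-D form a dominant seventh chord rooted on E.
E is not a diatonic chord root with this quality in D minor, but it lies a perfect fifth above A (V), so the chord functions as an applied dominant of V.

V7/V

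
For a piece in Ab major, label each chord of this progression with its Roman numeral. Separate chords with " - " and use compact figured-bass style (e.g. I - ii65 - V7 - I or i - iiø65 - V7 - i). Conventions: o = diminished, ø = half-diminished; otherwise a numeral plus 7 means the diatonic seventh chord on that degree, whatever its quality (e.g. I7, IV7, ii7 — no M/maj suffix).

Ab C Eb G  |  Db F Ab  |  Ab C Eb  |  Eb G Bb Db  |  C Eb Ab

I7 - IV - I - V7 - I6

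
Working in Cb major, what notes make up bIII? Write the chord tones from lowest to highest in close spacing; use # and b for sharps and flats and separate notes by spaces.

Scale degree 3 in Cb major is Eb; lowering it a half step gives Ebb. bIII is a major triad on the lowered third degree, borrowed from the parallel minor.
So the chord is Ebb-Gb-Bbb, a major triad.

Ebb Gb Bbb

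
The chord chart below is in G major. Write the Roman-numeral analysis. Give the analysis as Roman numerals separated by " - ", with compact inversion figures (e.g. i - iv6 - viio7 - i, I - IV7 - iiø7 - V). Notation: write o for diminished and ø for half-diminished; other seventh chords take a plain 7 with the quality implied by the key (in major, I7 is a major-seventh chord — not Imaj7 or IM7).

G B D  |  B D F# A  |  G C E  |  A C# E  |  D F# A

I - iii7 - IV64 - V/V - V

G-B-D has root G, degree 1 in G major, so I.
B-D-F#-A: minor seventh chord on B = scale degree 3 → iii7.
G-C-E has root C, degree 4 in G major, so IV64.
A-C#-E is the secondary dominant of V (major triad on A): V/V.
D-F#-A has root D, degree 5 in G major, so V.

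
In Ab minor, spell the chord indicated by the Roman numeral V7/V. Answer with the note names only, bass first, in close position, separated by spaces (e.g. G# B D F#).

Bb D F Ab

The slash means an applied dominant: we want the dominant of V. In Ab minor, V is Eb major, and its dominant is built on Bb.
Building a dominant seventh chord on Bb gives Bb-D-F-Ab.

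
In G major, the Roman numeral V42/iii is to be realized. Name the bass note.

The applied chord V42/iii is rooted on F#: F#-A#-C#-E.
The figure 42 means third inversion — the seventh is in the bass.

E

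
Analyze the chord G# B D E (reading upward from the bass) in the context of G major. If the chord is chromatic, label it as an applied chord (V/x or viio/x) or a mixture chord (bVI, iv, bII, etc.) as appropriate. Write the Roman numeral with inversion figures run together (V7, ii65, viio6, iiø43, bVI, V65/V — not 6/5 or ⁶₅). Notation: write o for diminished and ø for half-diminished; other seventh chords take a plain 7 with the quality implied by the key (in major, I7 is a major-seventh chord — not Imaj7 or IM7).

The pitches E-G#-B-D form a dominant seventh chord rooted on E.
E is not a diatonic chord root with this quality in G major, but it lies a perfect fifth above A (ii), so the chord functions as an applied dominant of ii.
With G# in the bass the chord is in first inversion, so the figured bass is 65.

V65/ii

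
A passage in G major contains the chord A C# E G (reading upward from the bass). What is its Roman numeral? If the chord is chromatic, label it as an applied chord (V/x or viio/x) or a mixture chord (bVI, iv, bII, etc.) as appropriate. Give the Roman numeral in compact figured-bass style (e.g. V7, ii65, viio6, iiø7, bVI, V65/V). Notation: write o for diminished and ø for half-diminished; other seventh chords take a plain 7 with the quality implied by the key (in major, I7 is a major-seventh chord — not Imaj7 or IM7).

V7/V

The pitches A-C#-E-G form a dominant seventh chord rooted on A.
A is not a diatonic chord root with this quality in G major, but it lies a perfect fifth above D (V), so the chord functions as an applied dominant of V.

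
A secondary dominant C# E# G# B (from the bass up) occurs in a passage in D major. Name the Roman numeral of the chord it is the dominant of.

iii

The chord is a dominant seventh chord on C#.
A dominant resolves down a perfect fifth: C# → F#. In D major, F# is scale degree 3, i.e. iii.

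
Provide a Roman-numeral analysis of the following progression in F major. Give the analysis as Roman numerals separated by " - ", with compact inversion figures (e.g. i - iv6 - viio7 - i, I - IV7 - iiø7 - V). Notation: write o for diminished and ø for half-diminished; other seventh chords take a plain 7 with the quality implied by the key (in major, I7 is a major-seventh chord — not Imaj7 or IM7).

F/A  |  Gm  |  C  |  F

F/A: major triad on F = scale degree 1 → I6.
Gm: minor triad on G = scale degree 2 → ii.
C: major triad on C = scale degree 5 → V.
F: major triad on F = scale degree 1 → I.

I6 - ii - V - I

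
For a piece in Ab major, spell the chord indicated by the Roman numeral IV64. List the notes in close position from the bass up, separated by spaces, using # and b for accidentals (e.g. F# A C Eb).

The numeral's case and figure indicate a major triad. In Ab major its root, the fourth degree, is Db.
Stacking thirds from Db gives Db-F-Ab.
With the 64 figure the chord is in second inversion; from the bass Ab upward in close position it reads Ab-Db-F.

Ab Db F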